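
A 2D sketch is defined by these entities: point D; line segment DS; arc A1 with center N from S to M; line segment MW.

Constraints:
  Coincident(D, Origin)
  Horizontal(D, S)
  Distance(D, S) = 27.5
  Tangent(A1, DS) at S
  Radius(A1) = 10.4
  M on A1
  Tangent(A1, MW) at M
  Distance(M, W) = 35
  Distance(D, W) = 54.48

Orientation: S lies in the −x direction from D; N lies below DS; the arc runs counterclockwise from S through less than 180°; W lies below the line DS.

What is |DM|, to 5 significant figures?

39.777

D is at the origin; D and S share the same y with |DS| = 27.5 and S on the −x side, so S = (-27.500, 0.0000). Since A1 is tangent to DS there, NS ⟂ DS, so N = S + (0, -10.4) = (-27.500, -10.400). Since NM ⟂ MW (tangency), |NW| = √(10.4² + 35.0²) = 36.512 regardless of where M sits on A1. So W lies on both circle(D, 54.48) and circle(N, 36.512); the below-DS intersection is W = (-27.701, -46.912). M is the foot of the tangent from W: M = (-37.485, -13.307).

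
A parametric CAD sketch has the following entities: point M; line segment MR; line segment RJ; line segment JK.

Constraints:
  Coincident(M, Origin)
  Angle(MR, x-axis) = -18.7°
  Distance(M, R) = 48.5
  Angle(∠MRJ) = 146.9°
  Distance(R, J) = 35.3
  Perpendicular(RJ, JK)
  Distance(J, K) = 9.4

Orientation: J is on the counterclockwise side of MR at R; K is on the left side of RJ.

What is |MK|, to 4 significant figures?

77.83

∠MRJ = 146.9°, so RJ runs at -18.7° + (180° − 146.9°) = 14.40° from the x-axis; with |RJ| = 35.3, J = R + 35.3·(cos 14.40°, sin 14.40°) = (80.13, -6.771). RJ ⟂ JK; with |JK| = 9.4 on the left of RJ, K = J + 9.4·(-0.2487, 0.9686) = (77.79, 2.334). Then |MK| = |K − M| = 77.83.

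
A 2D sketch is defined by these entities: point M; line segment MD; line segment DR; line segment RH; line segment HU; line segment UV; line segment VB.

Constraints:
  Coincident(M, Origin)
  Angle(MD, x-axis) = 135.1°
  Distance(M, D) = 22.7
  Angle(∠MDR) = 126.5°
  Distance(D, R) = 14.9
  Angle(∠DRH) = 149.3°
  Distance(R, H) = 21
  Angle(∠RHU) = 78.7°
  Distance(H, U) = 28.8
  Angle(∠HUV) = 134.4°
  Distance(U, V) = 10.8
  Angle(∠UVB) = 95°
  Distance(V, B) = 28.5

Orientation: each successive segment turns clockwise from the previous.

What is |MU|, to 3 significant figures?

30.5

M is at the origin; MD runs at 135.1° with length 22.7, so D = (-16.1, 16.0). ∠MDR = 126.5° gives DR at 81.6° from the x-axis; with |DR| = 14.9, R = (-13.9, 30.8). ∠DRH = 149.3° gives RH at 50.9° from the x-axis; with |RH| = 21.0, H = (-0.658, 47.1). ∠RHU = 78.7° gives HU at -50.4° from the x-axis; with |HU| = 28.8, U = (17.7, 24.9). Then |MU| = |U − M| = 30.5.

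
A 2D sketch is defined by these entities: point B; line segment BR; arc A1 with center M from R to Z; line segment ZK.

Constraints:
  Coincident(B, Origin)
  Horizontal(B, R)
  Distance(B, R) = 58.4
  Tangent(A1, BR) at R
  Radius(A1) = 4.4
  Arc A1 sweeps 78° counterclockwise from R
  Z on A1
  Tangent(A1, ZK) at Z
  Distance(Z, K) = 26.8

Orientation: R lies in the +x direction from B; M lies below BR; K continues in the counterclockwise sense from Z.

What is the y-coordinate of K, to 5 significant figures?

-29.700

B is at the origin; B and R share the same y with |BR| = 58.4 and R on the +x side, so R = (58.400, 0.0000). Tangency of A1 to BR means the radius MR is perpendicular to BR, so M = R + (0, -4.4) = (58.400, -4.4000). On A1, R sits at bearing 90° from M; a 78° counterclockwise sweep puts Z at bearing 168°, so Z = M + 4.4·(cos 168°, sin 168°) = (54.096, -3.4852). Since A1 is tangent to ZK there, MZ ⟂ ZK, so ZK runs along (−sin 168°, cos 168°); with |ZK| = 26.8, K = (48.524, -29.700). So K.y = -29.700.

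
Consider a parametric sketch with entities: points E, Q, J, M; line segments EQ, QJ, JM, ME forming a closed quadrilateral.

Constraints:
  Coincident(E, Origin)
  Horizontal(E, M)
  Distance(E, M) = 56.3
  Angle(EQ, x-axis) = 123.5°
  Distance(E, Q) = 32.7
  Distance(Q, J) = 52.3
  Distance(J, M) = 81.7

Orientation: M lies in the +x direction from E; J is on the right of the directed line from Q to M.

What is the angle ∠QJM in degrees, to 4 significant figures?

68.45°

Checks: |QJ| = 52.30 ✓; |JM| = 81.70 ✓.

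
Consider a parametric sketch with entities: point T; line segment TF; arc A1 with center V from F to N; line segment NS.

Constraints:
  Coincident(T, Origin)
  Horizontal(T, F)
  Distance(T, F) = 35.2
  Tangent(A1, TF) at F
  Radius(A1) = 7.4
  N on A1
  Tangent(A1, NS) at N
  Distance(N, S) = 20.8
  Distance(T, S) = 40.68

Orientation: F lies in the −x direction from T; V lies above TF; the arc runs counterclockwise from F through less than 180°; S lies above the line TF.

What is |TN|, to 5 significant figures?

28.886

Checks: |VN| = 7.400 ✓; ∠(VN, NS) = 90.00° ✓; |NS| = 20.80 ✓; |TS| = 40.68 ✓.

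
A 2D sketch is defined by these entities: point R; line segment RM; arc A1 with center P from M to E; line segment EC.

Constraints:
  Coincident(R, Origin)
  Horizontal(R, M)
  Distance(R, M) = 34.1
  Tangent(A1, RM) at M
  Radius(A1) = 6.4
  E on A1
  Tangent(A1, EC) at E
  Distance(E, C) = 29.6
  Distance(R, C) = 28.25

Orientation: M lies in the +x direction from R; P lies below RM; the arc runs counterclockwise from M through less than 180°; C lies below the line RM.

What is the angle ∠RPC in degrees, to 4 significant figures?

50.99°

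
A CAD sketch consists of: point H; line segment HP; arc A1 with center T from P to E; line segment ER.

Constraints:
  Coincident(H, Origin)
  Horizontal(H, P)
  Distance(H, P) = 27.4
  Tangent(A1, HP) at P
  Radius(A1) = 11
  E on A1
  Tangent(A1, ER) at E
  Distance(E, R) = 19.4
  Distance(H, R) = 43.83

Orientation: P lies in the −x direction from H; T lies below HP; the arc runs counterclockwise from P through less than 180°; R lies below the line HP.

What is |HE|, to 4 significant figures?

40.50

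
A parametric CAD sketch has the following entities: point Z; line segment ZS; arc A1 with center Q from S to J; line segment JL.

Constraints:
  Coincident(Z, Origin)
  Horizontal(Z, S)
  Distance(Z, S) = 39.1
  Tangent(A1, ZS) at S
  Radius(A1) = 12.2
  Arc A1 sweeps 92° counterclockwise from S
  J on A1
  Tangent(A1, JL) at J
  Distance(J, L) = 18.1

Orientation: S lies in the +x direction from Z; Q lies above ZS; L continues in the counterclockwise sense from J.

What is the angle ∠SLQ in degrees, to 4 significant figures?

11.36°

On A1, S sits at bearing -90° from Q; a 92° counterclockwise sweep puts J at bearing 2°, so J = Q + 12.2·(cos 2°, sin 2°) = (51.29, 12.63). Tangency of A1 to JL means the radius QJ is perpendicular to JL, so JL runs along (−sin 2°, cos 2°); with |JL| = 18.1, L = (50.66, 30.71). Then cos ∠SLQ = LS·LQ / (|LS||LQ|), giving 11.36°.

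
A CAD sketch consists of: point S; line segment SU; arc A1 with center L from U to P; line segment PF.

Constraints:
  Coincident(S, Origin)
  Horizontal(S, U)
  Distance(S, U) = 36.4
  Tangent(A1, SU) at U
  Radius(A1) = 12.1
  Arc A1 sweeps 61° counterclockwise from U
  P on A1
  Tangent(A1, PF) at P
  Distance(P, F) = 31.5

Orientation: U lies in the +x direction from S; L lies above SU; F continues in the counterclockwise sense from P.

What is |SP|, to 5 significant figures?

47.395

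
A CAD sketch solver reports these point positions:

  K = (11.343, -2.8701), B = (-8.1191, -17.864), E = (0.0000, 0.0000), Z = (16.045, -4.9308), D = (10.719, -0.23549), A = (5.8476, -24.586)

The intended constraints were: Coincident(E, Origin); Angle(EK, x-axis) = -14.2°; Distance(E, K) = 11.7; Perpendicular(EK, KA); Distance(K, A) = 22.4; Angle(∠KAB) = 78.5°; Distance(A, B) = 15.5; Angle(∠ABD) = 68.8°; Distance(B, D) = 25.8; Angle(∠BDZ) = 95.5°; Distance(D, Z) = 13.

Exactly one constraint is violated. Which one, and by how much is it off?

Distance(D, Z) = 13 — off by 5.90.

E = (0.00, 0.00) ✓; EK at -14.20° ✓; |EK| = 11.70 ✓; ∠(EK, KA) = 90.00° ✓; |KA| = 22.40 ✓; ∠KAB = 78.50° ✓; |AB| = 15.50 ✓; ∠ABD = 68.80° ✓; |BD| = 25.80 ✓; ∠BDZ = 95.50° ✓; |DZ| = 7.100 ✗.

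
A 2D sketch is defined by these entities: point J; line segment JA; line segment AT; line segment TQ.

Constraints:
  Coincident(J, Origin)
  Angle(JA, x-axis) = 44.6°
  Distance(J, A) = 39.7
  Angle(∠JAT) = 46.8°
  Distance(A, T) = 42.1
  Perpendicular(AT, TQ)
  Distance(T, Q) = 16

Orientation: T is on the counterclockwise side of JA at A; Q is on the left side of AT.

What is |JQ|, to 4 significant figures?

19.75

J is at the origin; JA runs at 44.6° with length 39.7, so A = 39.7·(cos 44.6°, sin 44.6°) = (28.27, 27.88). ∠JAT = 46.8°, so AT runs at 44.6° + (180° − 46.8°) = 177.8° from the x-axis; with |AT| = 42.1, T = A + 42.1·(cos 177.8°, sin 177.8°) = (-13.80, 29.49). The perpendicularity gives TQ at right angles to AT; with |TQ| = 16.0 on the left of AT, Q = T + 16.0·(-0.03839, -0.9993) = (-14.42, 13.50). Then |JQ| = |Q − J| = 19.75.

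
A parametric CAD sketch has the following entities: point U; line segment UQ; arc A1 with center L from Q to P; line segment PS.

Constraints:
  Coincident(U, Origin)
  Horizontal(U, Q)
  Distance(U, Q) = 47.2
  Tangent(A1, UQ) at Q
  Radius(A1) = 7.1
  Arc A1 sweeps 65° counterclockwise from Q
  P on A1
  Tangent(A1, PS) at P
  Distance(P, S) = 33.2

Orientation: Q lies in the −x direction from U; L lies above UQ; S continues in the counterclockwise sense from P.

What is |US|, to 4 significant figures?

43.40

On A1, Q sits at bearing -90° from L; a 65° counterclockwise sweep puts P at bearing -25°, so P = L + 7.1·(cos -25°, sin -25°) = (-40.77, 4.099). The tangent condition forces LP to be normal to PS, so PS runs along (−sin -25°, cos -25°); with |PS| = 33.2, S = (-26.73, 34.19). Then |US| = |S − U| = 43.40.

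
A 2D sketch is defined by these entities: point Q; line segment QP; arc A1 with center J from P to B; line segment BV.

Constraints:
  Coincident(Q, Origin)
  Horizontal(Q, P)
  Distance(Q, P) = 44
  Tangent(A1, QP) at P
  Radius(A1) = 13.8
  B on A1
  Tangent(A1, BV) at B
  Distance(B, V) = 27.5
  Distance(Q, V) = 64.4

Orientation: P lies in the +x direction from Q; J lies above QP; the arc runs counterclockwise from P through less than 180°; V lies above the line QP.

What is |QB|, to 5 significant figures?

59.882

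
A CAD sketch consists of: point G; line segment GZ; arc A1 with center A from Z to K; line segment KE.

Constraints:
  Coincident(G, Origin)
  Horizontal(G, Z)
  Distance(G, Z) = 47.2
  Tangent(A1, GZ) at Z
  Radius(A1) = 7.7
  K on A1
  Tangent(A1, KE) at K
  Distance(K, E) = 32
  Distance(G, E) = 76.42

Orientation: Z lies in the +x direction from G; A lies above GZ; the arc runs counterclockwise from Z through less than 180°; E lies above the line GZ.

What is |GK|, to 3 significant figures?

54.1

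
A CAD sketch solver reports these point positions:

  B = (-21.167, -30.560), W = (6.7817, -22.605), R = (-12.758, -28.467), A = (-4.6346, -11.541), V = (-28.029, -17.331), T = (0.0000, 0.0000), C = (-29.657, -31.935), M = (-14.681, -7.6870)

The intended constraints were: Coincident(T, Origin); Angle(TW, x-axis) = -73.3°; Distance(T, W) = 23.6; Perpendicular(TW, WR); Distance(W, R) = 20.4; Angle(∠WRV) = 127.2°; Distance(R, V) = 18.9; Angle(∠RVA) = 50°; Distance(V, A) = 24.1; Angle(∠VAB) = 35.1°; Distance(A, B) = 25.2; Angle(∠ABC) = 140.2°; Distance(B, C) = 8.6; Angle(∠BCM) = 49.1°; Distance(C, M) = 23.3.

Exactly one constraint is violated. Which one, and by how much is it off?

Distance(C, M) = 23.3 — off by 5.20.

T = (0.00, 0.00) ✓; TW at -73.30° ✓; |TW| = 23.60 ✓; ∠(TW, WR) = 90.00° ✓; |WR| = 20.40 ✓; ∠WRV = 127.2° ✓; |RV| = 18.90 ✓; ∠RVA = 50.00° ✓; |VA| = 24.10 ✓; ∠VAB = 35.10° ✓; |AB| = 25.20 ✓; ∠ABC = 140.2° ✓; |BC| = 8.601 ✓; ∠BCM = 49.10° ✓; |CM| = 28.50 ✗.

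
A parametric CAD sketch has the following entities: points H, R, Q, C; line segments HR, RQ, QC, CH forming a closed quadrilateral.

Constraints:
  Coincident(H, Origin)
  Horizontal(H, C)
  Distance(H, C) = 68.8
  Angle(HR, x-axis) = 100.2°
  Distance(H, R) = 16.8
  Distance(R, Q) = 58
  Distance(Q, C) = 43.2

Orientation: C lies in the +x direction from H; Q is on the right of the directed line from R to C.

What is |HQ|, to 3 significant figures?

44.4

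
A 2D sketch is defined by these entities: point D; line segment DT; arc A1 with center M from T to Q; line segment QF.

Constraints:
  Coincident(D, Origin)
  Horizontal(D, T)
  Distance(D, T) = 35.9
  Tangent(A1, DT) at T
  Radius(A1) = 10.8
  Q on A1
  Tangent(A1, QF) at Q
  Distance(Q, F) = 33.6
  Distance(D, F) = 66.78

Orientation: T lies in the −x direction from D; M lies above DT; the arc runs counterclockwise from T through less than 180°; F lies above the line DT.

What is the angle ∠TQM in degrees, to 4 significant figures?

22.91°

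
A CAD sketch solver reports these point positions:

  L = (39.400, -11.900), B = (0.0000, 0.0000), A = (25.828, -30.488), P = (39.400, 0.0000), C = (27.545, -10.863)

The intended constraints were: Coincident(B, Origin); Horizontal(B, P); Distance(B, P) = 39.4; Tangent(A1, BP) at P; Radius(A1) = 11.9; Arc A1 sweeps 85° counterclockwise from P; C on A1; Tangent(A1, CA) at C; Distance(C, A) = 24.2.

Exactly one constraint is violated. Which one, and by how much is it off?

Distance(C, A) = 24.2 — off by 4.50.

B = (0.00, 0.00) ✓; B.y = 0.00, P.y = 0.00 ✓; |BP| = 39.40 ✓; ∠(LP, PB) = 90.00° ✓; |LP| = 11.90 ✓; bearing(L→C) − bearing(L→P) = 85.00° ✓; |LC| = 11.90 ✓; ∠(LC, CA) = 90.00° ✓; |CA| = 19.70 ✗.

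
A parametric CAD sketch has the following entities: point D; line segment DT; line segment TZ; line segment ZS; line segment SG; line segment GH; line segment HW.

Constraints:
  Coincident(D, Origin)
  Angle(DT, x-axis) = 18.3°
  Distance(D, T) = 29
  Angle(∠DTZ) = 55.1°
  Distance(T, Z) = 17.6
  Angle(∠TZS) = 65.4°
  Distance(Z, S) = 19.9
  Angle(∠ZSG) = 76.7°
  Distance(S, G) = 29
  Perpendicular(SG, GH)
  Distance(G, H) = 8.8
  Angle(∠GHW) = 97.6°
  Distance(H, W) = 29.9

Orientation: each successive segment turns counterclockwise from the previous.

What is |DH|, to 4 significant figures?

39.24

D is at the origin; DT runs at 18.3° with length 29.0, so T = (27.53, 9.106). ∠DTZ = 55.1° gives TZ at 143.2° from the x-axis; with |TZ| = 17.6, Z = (13.44, 19.65). ∠TZS = 65.4° gives ZS at -102.2° from the x-axis; with |ZS| = 19.9, S = (9.235, 0.1980). ∠ZSG = 76.7° gives SG at 1.100° from the x-axis; with |SG| = 29.0, G = (38.23, 0.7547). The perpendicularity gives GH at right angles to SG, so GH runs at 91.10°; with |GH| = 8.8, H = (38.06, 9.553). Then |DH| = |H − D| = 39.24.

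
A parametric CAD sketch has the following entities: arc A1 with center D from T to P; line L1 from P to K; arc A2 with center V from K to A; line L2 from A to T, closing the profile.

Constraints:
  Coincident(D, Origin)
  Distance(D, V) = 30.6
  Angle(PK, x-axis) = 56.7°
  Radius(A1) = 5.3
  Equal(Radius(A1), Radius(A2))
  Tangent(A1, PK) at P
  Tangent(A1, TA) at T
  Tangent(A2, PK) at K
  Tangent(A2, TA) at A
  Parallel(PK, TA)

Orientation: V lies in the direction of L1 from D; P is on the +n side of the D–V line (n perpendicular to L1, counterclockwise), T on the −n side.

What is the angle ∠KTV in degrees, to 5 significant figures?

9.2801°

The slot axis is L1's direction at 56.7°, so u = (cos 56.7°, sin 56.7°) = (0.54902, 0.83581) and n = (−sin 56.7°, cos 56.7°) = (-0.83581, 0.54902). D is at the origin and V lies 30.6 along u from D, so V = 30.6·u = (16.800, 25.576). Tangency of A1 to both parallel lines with radius 5.3 puts P and T at D ± 5.3·n: P = (-4.4298, 2.9098), T = (4.4298, -2.9098). Equal radii place K and A the same way about V: K = V + 5.3·n = (12.370, 28.486), A = V − 5.3·n = (21.230, 22.666). Then cos ∠KTV = TK·TV / (|TK||TV|), giving 9.2801°.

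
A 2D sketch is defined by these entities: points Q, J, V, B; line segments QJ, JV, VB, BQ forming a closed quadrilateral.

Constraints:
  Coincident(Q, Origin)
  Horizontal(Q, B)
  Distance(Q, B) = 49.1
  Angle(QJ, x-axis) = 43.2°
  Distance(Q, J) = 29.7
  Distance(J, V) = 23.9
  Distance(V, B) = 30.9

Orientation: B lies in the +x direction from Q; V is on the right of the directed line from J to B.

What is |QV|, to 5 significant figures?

18.683

Q is at the origin; Q and B share the same y with |QB| = 49.1 and B in +x, so B = (49.1, 0). QJ runs at 43.2° with |QJ| = 29.7, so J = (21.650, 20.331). V is determined by |JV| = 23.9 and |VB| = 30.9 together: it lies at the intersection of circle(J, 23.9) and circle(B, 30.9). With |JB| = 34.159, the foot of the radical line on JB is 11.465 from J and the perpendicular offset is √(23.9² − 11.465²) = 20.971. Taking the right-of-JB solution: V = (18.382, -3.3444).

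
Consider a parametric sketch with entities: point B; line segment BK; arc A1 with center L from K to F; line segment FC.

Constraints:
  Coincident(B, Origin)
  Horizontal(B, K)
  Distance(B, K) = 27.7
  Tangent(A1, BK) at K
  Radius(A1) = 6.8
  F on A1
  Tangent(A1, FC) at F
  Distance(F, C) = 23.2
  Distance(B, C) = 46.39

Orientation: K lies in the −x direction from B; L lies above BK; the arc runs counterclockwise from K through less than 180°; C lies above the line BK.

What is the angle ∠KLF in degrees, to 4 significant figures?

125.7°

B is at the origin; BK is horizontal with |BK| = 27.7 and K on the −x side, so K = (-27.70, 0.000). The tangent condition forces LK to be normal to BK, so L = K + (0, 6.8) = (-27.70, 6.800). Since LF ⟂ FC (tangency), |LC| = √(6.8² + 23.2²) = 24.18 regardless of where F sits on A1. So C lies on both circle(B, 46.39) and circle(L, 24.18); the above-BK intersection is C = (-35.71, 29.61). F is the foot of the tangent from C: F = (-22.18, 10.77).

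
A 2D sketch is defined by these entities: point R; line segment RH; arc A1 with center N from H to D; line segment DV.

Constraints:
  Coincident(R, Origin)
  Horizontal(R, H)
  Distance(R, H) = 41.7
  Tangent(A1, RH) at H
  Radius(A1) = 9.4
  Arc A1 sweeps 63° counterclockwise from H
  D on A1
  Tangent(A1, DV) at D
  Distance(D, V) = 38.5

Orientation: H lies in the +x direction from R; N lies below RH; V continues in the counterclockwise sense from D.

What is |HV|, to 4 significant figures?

47.16

R is at the origin; RH is horizontal with |RH| = 41.7 and H on the +x side, so H = (41.70, 0.000). Tangency of A1 to RH means the radius NH is perpendicular to RH, so N = H + (0, -9.4) = (41.70, -9.400). On A1, H sits at bearing 90° from N; a 63° counterclockwise sweep puts D at bearing 153°, so D = N + 9.4·(cos 153°, sin 153°) = (33.32, -5.132). Tangency of A1 to DV means the radius ND is perpendicular to DV, so DV runs along (−sin 153°, cos 153°); with |DV| = 38.5, V = (15.85, -39.44). Then |HV| = |V − H| = 47.16.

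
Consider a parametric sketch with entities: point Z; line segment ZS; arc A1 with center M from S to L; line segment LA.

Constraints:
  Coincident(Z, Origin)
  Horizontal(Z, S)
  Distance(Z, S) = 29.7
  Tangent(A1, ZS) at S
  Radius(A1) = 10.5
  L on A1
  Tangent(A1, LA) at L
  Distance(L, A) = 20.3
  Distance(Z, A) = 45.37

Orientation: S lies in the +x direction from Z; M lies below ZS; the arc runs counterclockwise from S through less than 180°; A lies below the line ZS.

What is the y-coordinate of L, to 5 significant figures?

-15.761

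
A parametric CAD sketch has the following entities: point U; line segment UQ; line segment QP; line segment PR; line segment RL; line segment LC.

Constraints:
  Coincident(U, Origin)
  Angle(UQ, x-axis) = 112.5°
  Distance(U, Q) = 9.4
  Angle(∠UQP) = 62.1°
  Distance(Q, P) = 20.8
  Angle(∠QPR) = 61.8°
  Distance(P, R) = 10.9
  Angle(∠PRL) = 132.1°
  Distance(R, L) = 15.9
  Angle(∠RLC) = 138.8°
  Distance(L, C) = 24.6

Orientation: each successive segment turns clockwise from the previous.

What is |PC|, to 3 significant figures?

42.5

∠PRL = 132.1° gives RL at -172° from the x-axis; with |RL| = 15.9, L = (-4.65, -4.70). ∠RLC = 138.8° gives LC at 147° from the x-axis; with |LC| = 24.6, C = (-25.3, 8.59). Then |PC| = |C − P| = 42.5.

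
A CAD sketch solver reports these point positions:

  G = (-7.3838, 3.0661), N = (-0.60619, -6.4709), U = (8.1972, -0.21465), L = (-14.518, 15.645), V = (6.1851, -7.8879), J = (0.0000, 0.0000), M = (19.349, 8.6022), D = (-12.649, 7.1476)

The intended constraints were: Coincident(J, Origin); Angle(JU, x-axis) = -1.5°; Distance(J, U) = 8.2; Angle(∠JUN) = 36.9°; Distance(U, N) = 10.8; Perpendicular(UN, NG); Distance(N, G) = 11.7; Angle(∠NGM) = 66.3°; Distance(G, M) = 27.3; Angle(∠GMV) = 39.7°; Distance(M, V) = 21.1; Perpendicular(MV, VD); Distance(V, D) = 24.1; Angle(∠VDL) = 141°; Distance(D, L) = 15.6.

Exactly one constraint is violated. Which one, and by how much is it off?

Distance(D, L) = 15.6 — off by 6.90.

J = (0.00, 0.00) ✓; JU at -1.500° ✓; |JU| = 8.200 ✓; ∠JUN = 36.90° ✓; |UN| = 10.80 ✓; ∠(UN, NG) = 90.00° ✓; |NG| = 11.70 ✓; ∠NGM = 66.30° ✓; |GM| = 27.30 ✓; ∠GMV = 39.70° ✓; |MV| = 21.10 ✓; ∠(MV, VD) = 90.00° ✓; |VD| = 24.10 ✓; ∠VDL = 141.0° ✓; |DL| = 8.701 ✗.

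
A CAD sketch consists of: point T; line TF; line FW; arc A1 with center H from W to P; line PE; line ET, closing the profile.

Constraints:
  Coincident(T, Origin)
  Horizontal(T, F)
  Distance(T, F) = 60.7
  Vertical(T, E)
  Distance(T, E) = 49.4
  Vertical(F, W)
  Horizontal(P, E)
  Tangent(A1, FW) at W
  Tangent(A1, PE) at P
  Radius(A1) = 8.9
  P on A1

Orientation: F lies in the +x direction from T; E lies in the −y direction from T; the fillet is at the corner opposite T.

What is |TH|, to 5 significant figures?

65.753

TE is vertical with |TE| = 49.4 and E on the −y side, so E = (0.0000, -49.400). The virtual corner opposite T is at (60.700, -49.400). The tangent condition forces HW to be normal to FW and since A1 is tangent to PE there, HP ⟂ PE, with radius 8.9, so the center H sits 8.9 in from both sides at H = (51.800, -40.500). Then |TH| = |H − T| = 65.753.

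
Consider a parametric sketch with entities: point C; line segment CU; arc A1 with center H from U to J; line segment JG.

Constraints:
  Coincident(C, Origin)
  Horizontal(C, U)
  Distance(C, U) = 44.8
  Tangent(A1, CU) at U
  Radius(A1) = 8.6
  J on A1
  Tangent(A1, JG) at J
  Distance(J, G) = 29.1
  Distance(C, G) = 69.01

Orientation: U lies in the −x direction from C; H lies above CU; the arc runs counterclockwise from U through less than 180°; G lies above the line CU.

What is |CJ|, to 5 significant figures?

41.421

Checks: |HJ| = 8.600 ✓; ∠(HJ, JG) = 90.00° ✓; |JG| = 29.10 ✓; |CG| = 69.01 ✓.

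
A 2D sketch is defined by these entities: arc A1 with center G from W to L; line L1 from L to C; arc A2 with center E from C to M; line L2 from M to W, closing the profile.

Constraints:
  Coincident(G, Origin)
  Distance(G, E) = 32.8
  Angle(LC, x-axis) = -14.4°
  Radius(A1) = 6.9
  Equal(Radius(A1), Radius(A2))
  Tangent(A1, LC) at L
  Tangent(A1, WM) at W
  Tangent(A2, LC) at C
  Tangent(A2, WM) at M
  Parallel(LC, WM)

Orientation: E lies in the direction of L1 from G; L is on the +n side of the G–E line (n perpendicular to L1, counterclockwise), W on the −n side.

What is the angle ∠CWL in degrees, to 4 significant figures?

67.18°

Tangency of A1 to both parallel lines with radius 6.9 puts L and W at G ± 6.9·n: L = (1.716, 6.683), W = (-1.716, -6.683). Equal radii place C and M the same way about E: C = E + 6.9·n = (33.49, -1.474), M = E − 6.9·n = (30.05, -14.84). Then cos ∠CWL = WC·WL / (|WC||WL|), giving 67.18°.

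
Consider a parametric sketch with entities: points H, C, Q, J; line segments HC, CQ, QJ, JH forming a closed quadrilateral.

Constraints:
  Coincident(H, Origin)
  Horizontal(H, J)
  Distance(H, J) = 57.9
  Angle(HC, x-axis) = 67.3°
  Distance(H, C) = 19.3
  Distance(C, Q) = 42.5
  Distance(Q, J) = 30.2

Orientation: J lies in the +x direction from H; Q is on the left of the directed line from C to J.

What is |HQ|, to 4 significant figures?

56.38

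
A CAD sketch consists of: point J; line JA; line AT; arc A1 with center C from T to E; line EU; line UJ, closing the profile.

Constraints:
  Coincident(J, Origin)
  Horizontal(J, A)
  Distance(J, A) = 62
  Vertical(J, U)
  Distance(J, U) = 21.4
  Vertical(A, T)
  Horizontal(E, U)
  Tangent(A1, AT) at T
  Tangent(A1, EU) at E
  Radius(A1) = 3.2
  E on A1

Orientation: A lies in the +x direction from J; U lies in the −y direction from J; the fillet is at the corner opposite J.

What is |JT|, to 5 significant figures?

64.616

The virtual corner opposite J is at (62.000, -21.400). A1 meets AT tangentially, so CT is at right angles to AT and A1 meets EU tangentially, so CE is at right angles to EU, with radius 3.2, so the center C sits 3.2 in from both sides at C = (58.800, -18.200). That places the tangent points at T = (62.000, -18.200) on AT and E = (58.800, -21.400) on EU. Then |JT| = |T − J| = 64.616.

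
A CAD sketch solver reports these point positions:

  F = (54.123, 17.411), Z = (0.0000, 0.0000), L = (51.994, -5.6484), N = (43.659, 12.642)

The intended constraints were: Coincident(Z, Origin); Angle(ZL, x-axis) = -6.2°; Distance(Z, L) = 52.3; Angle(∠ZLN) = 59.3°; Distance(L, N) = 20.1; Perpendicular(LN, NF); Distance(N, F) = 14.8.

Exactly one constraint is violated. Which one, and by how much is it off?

Distance(N, F) = 14.8 — off by 3.30.

Z = (0.00, 0.00) ✓; ZL at -6.200° ✓; |ZL| = 52.30 ✓; ∠ZLN = 59.30° ✓; |LN| = 20.10 ✓; ∠(LN, NF) = 90.00° ✓; |NF| = 11.50 ✗.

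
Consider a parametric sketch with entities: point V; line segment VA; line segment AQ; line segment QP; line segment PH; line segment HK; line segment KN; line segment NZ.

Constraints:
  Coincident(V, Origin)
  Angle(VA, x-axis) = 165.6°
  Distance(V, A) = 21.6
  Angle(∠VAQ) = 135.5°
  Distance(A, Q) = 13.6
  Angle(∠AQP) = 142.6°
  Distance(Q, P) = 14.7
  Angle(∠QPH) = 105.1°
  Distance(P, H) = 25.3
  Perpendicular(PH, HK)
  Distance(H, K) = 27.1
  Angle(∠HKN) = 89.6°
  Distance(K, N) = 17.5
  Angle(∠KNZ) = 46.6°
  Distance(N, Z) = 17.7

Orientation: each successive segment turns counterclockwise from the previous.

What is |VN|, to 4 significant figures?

15.75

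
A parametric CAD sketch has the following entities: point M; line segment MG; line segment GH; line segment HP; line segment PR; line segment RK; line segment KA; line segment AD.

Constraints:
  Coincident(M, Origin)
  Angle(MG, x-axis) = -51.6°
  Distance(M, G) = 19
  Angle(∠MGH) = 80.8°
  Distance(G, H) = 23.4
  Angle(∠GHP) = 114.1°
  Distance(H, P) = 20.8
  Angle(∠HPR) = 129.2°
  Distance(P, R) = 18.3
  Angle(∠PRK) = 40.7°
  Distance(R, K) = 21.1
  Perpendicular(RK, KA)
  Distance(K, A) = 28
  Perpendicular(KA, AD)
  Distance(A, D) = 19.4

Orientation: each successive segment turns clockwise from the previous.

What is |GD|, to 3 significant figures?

57.2

M is at the origin; MG runs at -51.6° with length 19.0, so G = (11.8, -14.9). ∠MGH = 80.8° gives GH at -151° from the x-axis; with |GH| = 23.4, H = (-8.62, -26.3). ∠GHP = 114.1° gives HP at 143° from the x-axis; with |HP| = 20.8, P = (-25.3, -13.9). ∠HPR = 129.2° gives PR at 92.5° from the x-axis; with |PR| = 18.3, R = (-26.1, 4.41). ∠PRK = 40.7° gives RK at -46.8° from the x-axis; with |RK| = 21.1, K = (-11.7, -11.0). RK ⟂ KA, so KA runs at -137°; with |KA| = 28.0, A = (-32.1, -30.1). The perpendicularity gives AD at right angles to KA, so AD runs at 133°; with |AD| = 19.4, D = (-45.3, -16.0). Then |GD| = |D − G| = 57.2.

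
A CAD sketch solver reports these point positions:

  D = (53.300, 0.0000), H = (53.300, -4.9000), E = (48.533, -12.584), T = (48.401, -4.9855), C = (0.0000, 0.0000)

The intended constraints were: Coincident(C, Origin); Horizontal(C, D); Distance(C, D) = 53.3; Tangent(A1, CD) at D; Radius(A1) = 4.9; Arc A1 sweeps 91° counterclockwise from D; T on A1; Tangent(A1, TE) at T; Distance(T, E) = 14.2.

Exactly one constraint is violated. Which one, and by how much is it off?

Distance(T, E) = 14.2 — off by 6.60.

C = (0.00, 0.00) ✓; C.y = 0.00, D.y = 0.00 ✓; |CD| = 53.30 ✓; ∠(HD, DC) = 90.00° ✓; |HD| = 4.900 ✓; bearing(H→T) − bearing(H→D) = 91.00° ✓; |HT| = 4.900 ✓; ∠(HT, TE) = 90.00° ✓; |TE| = 7.600 ✗.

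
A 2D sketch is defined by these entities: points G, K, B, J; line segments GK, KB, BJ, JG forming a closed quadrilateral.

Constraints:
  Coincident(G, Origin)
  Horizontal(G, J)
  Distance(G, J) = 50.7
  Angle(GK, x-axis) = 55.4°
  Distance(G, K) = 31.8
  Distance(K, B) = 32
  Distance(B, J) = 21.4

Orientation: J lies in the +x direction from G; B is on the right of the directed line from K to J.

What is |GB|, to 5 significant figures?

29.842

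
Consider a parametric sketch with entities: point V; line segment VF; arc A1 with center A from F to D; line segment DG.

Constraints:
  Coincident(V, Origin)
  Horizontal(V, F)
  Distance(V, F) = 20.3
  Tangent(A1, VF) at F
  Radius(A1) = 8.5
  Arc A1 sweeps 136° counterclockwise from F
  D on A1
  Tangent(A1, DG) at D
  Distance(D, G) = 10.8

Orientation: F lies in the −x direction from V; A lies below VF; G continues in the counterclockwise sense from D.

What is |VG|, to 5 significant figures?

28.793

V is at the origin; VF is horizontal with |VF| = 20.3 and F on the −x side, so F = (-20.300, 0.0000). The tangent condition forces AF to be normal to VF, so A = F + (0, -8.5) = (-20.300, -8.5000). On A1, F sits at bearing 90° from A; a 136° counterclockwise sweep puts D at bearing 226°, so D = A + 8.5·(cos 226°, sin 226°) = (-26.205, -14.614). The tangent condition forces AD to be normal to DG, so DG runs along (−sin 226°, cos 226°); with |DG| = 10.8, G = (-18.436, -22.117). Then |VG| = |G − V| = 28.793.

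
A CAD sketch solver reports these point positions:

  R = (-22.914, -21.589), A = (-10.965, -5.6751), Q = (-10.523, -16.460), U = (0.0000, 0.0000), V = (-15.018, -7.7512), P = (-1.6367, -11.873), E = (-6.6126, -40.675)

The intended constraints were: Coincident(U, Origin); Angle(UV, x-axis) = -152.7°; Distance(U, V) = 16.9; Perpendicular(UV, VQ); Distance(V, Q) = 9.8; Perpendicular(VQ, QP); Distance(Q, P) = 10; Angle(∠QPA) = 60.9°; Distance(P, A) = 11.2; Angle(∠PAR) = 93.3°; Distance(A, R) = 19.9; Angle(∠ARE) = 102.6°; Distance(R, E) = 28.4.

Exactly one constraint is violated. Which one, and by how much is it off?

Distance(R, E) = 28.4 — off by 3.30.

U = (0.00, 0.00) ✓; UV at -152.7° ✓; |UV| = 16.90 ✓; ∠(UV, VQ) = 90.00° ✓; |VQ| = 9.800 ✓; ∠(VQ, QP) = 90.00° ✓; |QP| = 10.00 ✓; ∠QPA = 60.90° ✓; |PA| = 11.20 ✓; ∠PAR = 93.30° ✓; |AR| = 19.90 ✓; ∠ARE = 102.6° ✓; |RE| = 25.10 ✗.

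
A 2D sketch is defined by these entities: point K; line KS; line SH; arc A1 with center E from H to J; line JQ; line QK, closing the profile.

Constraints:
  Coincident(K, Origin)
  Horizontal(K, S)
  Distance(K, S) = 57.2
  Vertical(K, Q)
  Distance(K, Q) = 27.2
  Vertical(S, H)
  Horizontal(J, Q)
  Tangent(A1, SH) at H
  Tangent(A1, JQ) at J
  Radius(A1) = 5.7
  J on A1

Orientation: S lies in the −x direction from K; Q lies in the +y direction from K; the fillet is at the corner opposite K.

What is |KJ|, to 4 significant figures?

58.24

K is at the origin; KS is horizontal with |KS| = 57.2 and S on the −x side, so S = (-57.20, 0.000). K and Q share the same x with |KQ| = 27.2 and Q on the +y side, so Q = (0.000, 27.20). The virtual corner opposite K is at (-57.20, 27.20). Tangency of A1 to SH means the radius EH is perpendicular to SH and since A1 is tangent to JQ there, EJ ⟂ JQ, with radius 5.7, so the center E sits 5.7 in from both sides at E = (-51.50, 21.50). That places the tangent points at H = (-57.20, 21.50) on SH and J = (-51.50, 27.20) on JQ. Then |KJ| = |J − K| = 58.24.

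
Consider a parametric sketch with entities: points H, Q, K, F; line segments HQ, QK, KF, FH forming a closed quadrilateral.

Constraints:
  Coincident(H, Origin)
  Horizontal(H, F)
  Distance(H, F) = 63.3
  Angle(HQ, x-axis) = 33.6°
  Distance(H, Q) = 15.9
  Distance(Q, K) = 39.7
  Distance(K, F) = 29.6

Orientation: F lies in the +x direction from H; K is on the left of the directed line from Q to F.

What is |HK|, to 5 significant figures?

55.489

Checks: |QK| = 39.70 ✓; |KF| = 29.60 ✓.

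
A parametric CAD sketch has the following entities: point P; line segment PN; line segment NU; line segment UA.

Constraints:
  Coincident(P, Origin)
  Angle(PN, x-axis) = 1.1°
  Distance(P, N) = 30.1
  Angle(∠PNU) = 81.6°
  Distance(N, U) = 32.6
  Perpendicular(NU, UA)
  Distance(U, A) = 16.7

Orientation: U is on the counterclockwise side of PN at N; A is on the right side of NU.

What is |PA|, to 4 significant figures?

54.36

P is at the origin; PN runs at 1.1° with length 30.1, so N = 30.1·(cos 1.1°, sin 1.1°) = (30.09, 0.5778). ∠PNU = 81.6°, so NU runs at 1.1° + (180° − 81.6°) = 99.50° from the x-axis; with |NU| = 32.6, U = N + 32.6·(cos 99.50°, sin 99.50°) = (24.71, 32.73). NU is perpendicular to UA; with |UA| = 16.7 on the right of NU, A = U + 16.7·(0.9863, 0.1650) = (41.18, 35.49). Then |PA| = |A − P| = 54.36.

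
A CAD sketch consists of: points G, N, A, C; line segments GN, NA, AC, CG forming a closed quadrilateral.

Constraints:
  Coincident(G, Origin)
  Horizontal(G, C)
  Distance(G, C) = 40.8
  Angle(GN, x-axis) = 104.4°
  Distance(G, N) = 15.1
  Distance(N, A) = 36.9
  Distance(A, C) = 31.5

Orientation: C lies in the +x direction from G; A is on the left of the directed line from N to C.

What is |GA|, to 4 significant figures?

42.12

Checks: GN at 104.4° ✓; |NA| = 36.90 ✓; |AC| = 31.50 ✓.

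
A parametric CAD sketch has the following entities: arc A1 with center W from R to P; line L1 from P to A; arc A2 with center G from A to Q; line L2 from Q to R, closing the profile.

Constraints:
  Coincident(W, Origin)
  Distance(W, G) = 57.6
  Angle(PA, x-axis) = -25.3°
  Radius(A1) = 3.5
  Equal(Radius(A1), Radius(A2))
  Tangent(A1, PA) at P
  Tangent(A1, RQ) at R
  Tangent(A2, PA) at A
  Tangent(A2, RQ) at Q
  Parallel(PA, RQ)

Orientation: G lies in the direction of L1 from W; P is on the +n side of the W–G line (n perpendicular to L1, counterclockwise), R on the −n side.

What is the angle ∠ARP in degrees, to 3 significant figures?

83.1°

Tangency of A1 to both parallel lines with radius 3.5 puts P and R at W ± 3.5·n: P = (1.50, 3.16), R = (-1.50, -3.16). Equal radii place A and Q the same way about G: A = G + 3.5·n = (53.6, -21.5), Q = G − 3.5·n = (50.6, -27.8). Then cos ∠ARP = RA·RP / (|RA||RP|), giving 83.1°.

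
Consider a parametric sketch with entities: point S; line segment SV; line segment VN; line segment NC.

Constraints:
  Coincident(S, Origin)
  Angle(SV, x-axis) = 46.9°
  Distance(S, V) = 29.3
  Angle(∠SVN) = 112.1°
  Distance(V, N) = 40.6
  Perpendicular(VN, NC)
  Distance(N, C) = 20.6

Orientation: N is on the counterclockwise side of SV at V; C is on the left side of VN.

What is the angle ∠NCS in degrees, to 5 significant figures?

97.228°

∠SVN = 112.1°, so VN runs at 46.9° + (180° − 112.1°) = 114.80° from the x-axis; with |VN| = 40.6, N = V + 40.6·(cos 114.80°, sin 114.80°) = (2.9902, 58.250). VN is perpendicular to NC; with |NC| = 20.6 on the left of VN, C = N + 20.6·(-0.90778, -0.41945) = (-15.710, 49.609). Then cos ∠NCS = CN·CS / (|CN||CS|), giving 97.228°.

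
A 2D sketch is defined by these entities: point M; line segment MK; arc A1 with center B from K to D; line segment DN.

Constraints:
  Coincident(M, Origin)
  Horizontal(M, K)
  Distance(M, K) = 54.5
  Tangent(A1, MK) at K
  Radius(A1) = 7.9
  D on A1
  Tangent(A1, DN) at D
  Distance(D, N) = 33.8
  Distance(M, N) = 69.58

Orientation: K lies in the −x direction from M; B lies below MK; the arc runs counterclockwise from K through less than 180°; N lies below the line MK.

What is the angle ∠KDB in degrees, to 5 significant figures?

38.842°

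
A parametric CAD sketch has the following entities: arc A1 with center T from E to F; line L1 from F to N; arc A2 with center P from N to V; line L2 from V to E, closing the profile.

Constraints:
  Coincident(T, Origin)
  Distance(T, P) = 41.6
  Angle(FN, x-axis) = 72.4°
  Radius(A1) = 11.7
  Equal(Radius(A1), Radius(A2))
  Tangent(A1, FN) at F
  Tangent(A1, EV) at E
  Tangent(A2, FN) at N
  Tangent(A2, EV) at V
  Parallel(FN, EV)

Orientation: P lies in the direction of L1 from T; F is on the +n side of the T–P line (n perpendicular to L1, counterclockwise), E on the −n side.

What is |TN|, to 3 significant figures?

43.2

The slot axis is L1's direction at 72.4°, so u = (cos 72.4°, sin 72.4°) = (0.302, 0.953) and n = (−sin 72.4°, cos 72.4°) = (-0.953, 0.302). T is at the origin and P lies 41.6 along u from T, so P = 41.6·u = (12.6, 39.7). Tangency of A1 to both parallel lines with radius 11.7 puts F and E at T ± 11.7·n: F = (-11.2, 3.54), E = (11.2, -3.54). Equal radii place N and V the same way about P: N = P + 11.7·n = (1.43, 43.2), V = P − 11.7·n = (23.7, 36.1). Then |TN| = |N − T| = 43.2.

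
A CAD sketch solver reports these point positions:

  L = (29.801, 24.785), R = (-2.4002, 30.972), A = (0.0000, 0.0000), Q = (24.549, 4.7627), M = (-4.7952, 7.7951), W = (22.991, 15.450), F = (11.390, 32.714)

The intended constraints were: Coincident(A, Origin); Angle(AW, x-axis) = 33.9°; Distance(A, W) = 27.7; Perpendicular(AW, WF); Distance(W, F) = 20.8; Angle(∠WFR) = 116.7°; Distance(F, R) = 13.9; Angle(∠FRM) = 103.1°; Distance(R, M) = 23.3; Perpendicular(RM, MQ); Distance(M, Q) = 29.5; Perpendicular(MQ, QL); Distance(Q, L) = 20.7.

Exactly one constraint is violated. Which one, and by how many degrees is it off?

Perpendicular(MQ, QL) — off by 8.80°.

A = (0.00, 0.00) ✓; AW at 33.90° ✓; |AW| = 27.70 ✓; ∠(AW, WF) = 90.00° ✓; |WF| = 20.80 ✓; ∠WFR = 116.7° ✓; |FR| = 13.90 ✓; ∠FRM = 103.1° ✓; |RM| = 23.30 ✓; ∠(RM, MQ) = 90.00° ✓; |MQ| = 29.50 ✓; ∠(MQ, QL) = 81.20° ✗; |QL| = 20.70 ✓.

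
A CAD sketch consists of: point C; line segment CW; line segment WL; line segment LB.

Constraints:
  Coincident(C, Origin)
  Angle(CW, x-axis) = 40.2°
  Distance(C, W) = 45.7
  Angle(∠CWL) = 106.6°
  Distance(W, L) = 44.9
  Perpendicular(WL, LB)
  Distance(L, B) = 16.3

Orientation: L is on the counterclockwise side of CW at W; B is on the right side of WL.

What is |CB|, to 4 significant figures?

83.49

∠CWL = 106.6°, so WL runs at 40.2° + (180° − 106.6°) = 113.6° from the x-axis; with |WL| = 44.9, L = W + 44.9·(cos 113.6°, sin 113.6°) = (16.93, 70.64). WL ⟂ LB; with |LB| = 16.3 on the right of WL, B = L + 16.3·(0.9164, 0.4003) = (31.87, 77.17). Then |CB| = |B − C| = 83.49.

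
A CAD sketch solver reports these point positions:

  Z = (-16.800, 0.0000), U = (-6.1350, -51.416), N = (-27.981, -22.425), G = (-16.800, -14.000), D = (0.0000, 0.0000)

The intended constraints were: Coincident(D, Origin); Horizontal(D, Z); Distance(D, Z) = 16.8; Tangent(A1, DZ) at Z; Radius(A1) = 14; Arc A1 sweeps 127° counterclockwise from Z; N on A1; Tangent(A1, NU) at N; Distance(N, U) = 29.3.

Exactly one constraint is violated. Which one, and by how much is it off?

Distance(N, U) = 29.3 — off by 7.00.

D = (0.00, 0.00) ✓; D.y = 0.00, Z.y = 0.00 ✓; |DZ| = 16.80 ✓; ∠(GZ, ZD) = 90.00° ✓; |GZ| = 14.00 ✓; bearing(G→N) − bearing(G→Z) = 127.0° ✓; |GN| = 14.00 ✓; ∠(GN, NU) = 90.00° ✓; |NU| = 36.30 ✗.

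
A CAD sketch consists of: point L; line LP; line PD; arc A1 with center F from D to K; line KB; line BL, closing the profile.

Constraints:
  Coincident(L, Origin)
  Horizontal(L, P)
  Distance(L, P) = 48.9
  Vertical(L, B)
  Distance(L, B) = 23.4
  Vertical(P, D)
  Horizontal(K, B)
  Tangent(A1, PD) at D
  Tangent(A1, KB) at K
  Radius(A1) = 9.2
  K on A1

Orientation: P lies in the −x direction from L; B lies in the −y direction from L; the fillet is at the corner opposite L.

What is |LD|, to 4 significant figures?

50.92

L is at the origin; L and P share the same y with |LP| = 48.9 and P on the −x side, so P = (-48.90, 0.000). L and B share the same x with |LB| = 23.4 and B on the −y side, so B = (0.000, -23.40). The virtual corner opposite L is at (-48.90, -23.40). Tangency of A1 to PD means the radius FD is perpendicular to PD and since A1 is tangent to KB there, FK ⟂ KB, with radius 9.2, so the center F sits 9.2 in from both sides at F = (-39.70, -14.20). That places the tangent points at D = (-48.90, -14.20) on PD and K = (-39.70, -23.40) on KB. Then |LD| = |D − L| = 50.92.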